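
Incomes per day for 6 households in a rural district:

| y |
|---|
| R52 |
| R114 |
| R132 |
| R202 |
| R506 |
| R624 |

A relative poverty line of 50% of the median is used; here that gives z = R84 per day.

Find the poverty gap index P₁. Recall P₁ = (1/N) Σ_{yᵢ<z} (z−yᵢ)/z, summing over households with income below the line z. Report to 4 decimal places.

0.0635

Below the line: R52 (q = 1 of N = 6).
Gap ratios (z−y)/z: (84−52)/84 = 0.3810.
Σ = 0.380952. Dividing by the full population N = 6 gives P₁ = 0.0635.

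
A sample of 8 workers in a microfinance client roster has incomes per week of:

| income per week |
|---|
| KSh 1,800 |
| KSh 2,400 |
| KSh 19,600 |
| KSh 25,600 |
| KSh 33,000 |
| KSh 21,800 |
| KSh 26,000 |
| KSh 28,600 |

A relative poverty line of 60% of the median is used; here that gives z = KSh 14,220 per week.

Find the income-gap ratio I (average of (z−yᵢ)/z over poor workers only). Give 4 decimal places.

Below the line: KSh 1,800, KSh 2,400 (q = 2 of N = 8).
Relative gaps: 0.8734, 0.8312; sum = 1.704641.
I averages over the q = 2 poor units only: 1.704641 / 2 = 0.8523.

0.8523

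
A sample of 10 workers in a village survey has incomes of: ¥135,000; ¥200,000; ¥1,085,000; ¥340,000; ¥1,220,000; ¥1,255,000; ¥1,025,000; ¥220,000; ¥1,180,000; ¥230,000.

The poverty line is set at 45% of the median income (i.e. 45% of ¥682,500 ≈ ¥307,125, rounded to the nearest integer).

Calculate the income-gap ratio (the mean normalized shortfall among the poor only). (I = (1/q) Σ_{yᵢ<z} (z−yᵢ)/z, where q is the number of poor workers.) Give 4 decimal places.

Below the line: ¥135,000, ¥200,000, ¥220,000, ¥230,000 (q = 4 of N = 10).
Relative gaps: 0.5604, 0.3488, 0.2837, 0.2511; sum = 1.444037.
The income-gap ratio divides by q (the poor only): 1.444037 / 4 = 0.3610.

0.3610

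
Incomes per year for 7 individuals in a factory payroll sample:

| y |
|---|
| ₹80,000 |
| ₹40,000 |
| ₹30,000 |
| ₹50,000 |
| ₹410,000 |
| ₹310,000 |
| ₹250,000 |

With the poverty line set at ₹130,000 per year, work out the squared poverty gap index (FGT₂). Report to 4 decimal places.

Below z: ₹30,000, ₹40,000, ₹50,000, ₹80,000 (q = 4 of N = 7).
Relative gaps: (130000−30000)/130000 = 0.7692; (130000−40000)/130000 = 0.6923; (130000−50000)/130000 = 0.6154; (130000−80000)/130000 = 0.3846.
Squared: 0.5917; 0.4793; 0.3787; 0.1479.
Sum = 1.597633; P₂ = 1.597633 / 7 = 0.2282.

0.2282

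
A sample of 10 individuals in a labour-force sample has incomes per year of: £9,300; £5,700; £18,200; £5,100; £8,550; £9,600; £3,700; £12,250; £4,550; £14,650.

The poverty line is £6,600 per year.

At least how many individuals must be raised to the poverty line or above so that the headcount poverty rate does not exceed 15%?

3

4 of the 10 individuals are poor, so H = 4/10 = 0.400.
A headcount ratio of at most 15% allows at most ⌊0.15 × 10⌋ = 1 poor individuals.
So at least 4 − 1 = 3 must be lifted.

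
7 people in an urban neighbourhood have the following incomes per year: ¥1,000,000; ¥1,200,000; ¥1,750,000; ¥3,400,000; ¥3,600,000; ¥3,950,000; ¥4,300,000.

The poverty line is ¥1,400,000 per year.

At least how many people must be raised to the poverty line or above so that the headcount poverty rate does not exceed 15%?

2 of the 7 people are poor, so H = 2/7 = 0.286.
A headcount ratio of at most 15% allows at most ⌊0.15 × 7⌋ = 1 poor people.
So at least 2 − 1 = 1 must be lifted.

1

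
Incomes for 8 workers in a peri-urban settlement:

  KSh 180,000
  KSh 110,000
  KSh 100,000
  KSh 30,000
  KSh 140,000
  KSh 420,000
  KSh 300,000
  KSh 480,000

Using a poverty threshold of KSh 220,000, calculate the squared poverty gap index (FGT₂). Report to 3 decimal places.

0.182

Poor units: KSh 30,000, KSh 100,000, KSh 110,000, KSh 140,000, KSh 180,000 (q = 5 of N = 8).
Gap ratios (z−y)/z: (220000−30000)/220000 = 0.8636; (220000−100000)/220000 = 0.5455; (220000−110000)/220000 = 0.5000; (220000−140000)/220000 = 0.3636; (220000−180000)/220000 = 0.1818.
Squared: 0.7459; 0.2975; 0.2500; 0.1322; 0.0331.
Sum = 1.458678; P₂ = 1.458678 / 8 = 0.182.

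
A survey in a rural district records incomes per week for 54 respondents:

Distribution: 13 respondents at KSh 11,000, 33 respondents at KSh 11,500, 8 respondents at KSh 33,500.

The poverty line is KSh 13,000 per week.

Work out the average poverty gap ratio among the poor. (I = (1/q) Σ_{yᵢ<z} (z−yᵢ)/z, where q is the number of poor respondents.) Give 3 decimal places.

Below the line: 13×KSh 11,000, 33×KSh 11,500 (q = 46 of N = 54).
Relative gaps: 0.1538 (×13), 0.1154 (×33); sum = 5.807692.
I averages over the q = 46 poor units only: 5.807692 / 46 = 0.126.

0.126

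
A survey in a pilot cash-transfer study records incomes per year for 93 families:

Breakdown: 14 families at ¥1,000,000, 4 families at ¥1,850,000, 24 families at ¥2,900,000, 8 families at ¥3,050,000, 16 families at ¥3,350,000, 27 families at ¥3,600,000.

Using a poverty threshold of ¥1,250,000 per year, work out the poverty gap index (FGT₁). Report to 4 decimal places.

Below z: 14×¥1,000,000 (q = 14 of N = 93).
Normalized shortfalls: (1250000−1000000)/1250000 = 0.2000 (×14).
Σ = 2.800000. Dividing by the full population N = 93 gives P₁ = 0.0301.

0.0301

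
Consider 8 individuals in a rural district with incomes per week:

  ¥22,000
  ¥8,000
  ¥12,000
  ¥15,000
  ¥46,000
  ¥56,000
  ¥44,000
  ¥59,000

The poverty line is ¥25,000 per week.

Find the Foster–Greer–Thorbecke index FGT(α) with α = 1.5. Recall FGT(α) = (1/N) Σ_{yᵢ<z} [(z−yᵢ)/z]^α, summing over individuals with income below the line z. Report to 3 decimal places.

Below the line: ¥8,000, ¥12,000, ¥15,000, ¥22,000 (q = 4 of N = 8).
Shortfall ratios: (25000−8000)/25000 = 0.6800; (25000−12000)/25000 = 0.5200; (25000−15000)/25000 = 0.4000; (25000−22000)/25000 = 0.1200.
Raised to α = 1.5: 0.56074; 0.37498; 0.25298; 0.04157.
Sum = 1.230271; FGT(1.5) = 1.230271 / 8 = 0.154.

0.154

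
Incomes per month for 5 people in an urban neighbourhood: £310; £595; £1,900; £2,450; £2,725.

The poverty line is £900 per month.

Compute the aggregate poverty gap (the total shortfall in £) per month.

£895

Below z: £310, £595 (q = 2 of N = 5).
Individual gaps: 900−310 = 590; 900−595 = 305.
Aggregate gap = £895.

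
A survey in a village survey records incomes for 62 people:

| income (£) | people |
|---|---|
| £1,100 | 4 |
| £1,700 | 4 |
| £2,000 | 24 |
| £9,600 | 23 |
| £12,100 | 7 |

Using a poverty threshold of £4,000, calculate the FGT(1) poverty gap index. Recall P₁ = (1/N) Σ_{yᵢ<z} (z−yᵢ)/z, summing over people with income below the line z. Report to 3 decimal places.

0.277

Poor units: 4×£1,100, 4×£1,700, 24×£2,000 (q = 32 of N = 62).
Gap ratios (z−y)/z: (4000−1100)/4000 = 0.7250 (×4); (4000−1700)/4000 = 0.5750 (×4); (4000−2000)/4000 = 0.5000 (×24).
Sum of shortfalls = 17.200000; P₁ averages over all N: 17.200000 / 62 = 0.277.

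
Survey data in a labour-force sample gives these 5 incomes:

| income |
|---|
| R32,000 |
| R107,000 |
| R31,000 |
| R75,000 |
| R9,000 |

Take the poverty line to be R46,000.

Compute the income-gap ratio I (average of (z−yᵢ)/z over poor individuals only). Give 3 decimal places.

0.478

Poor units: R9,000, R31,000, R32,000 (q = 3 of N = 5).
Shortfall ratios (z−y)/z: 0.8043, 0.3261, 0.3043; sum = 1.434783.
I averages over the q = 3 poor units only: 1.434783 / 3 = 0.478.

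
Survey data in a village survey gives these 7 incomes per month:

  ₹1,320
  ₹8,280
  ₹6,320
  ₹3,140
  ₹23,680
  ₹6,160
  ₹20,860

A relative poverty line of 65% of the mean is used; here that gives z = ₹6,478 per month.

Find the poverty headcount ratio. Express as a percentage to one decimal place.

57.1%

4 of the 7 households have income below ₹6,478.
H = 4/7 = 57.1%.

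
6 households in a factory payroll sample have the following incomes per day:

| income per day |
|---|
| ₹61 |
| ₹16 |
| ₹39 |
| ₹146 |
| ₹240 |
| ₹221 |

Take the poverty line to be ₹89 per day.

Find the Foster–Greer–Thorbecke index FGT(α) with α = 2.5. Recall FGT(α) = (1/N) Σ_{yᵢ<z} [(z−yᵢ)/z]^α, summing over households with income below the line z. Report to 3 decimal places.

Below the line: ₹16, ₹39, ₹61 (q = 3 of N = 6).
Shortfall ratios: (89−16)/89 = 0.8202; (89−39)/89 = 0.5618; (89−61)/89 = 0.3146.
Raised to α = 2.5: 0.60930; 0.23656; 0.05552.
Sum = 0.901382; FGT(2.5) = 0.901382 / 6 = 0.150.

0.150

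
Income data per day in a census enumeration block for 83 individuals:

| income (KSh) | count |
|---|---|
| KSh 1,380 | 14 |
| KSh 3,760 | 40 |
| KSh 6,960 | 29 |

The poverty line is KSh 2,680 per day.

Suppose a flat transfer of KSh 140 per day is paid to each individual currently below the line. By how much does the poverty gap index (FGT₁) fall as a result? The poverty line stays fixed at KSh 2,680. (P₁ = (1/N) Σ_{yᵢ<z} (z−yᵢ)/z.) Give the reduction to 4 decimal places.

Before: below the line — 14×KSh 1,380; poverty gap index (FGT₁) = 0.081820.
After the KSh 140 transfer: below the line — 14×KSh 1,520; poverty gap index (FGT₁) = 0.073008.
Reduction = 0.081820 − 0.073008 = 0.0088.

0.0088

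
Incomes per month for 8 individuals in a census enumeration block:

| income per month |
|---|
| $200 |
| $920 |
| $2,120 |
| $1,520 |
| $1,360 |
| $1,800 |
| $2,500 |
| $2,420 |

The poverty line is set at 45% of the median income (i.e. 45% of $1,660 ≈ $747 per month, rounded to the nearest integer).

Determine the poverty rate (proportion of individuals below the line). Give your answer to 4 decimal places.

0.1250

1 of the 8 individuals have income below $747.
H = 1/8 = 0.1250.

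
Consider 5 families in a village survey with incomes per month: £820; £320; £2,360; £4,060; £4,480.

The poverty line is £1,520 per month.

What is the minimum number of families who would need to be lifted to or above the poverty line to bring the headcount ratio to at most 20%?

Currently q = 2 of N = 5 are below the line (H = 0.400).
A headcount ratio of at most 20% allows at most ⌊0.20 × 5⌋ = 1 poor families.
So at least 2 − 1 = 1 must be lifted.

1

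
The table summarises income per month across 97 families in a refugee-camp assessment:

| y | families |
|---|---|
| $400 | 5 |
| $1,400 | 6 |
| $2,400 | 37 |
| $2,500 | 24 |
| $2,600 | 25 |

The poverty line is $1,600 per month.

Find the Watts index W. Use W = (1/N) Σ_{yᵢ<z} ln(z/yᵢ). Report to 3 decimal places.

Incomes under z: 5×$400, 6×$1,400 (q = 11 of N = 97).
Log gaps: ln(1600/400) = 1.3863 (×5); ln(1600/1400) = 0.1335 (×6).
W = 7.732660 / 97 = 0.080.

0.080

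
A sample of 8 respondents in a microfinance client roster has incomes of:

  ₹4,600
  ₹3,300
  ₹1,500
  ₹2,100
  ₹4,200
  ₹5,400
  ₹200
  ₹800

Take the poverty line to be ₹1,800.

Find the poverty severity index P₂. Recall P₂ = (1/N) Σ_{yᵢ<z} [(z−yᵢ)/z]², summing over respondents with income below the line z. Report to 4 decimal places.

Incomes under z: ₹200, ₹800, ₹1,500 (q = 3 of N = 8).
Relative gaps: (1800−200)/1800 = 0.8889; (1800−800)/1800 = 0.5556; (1800−1500)/1800 = 0.1667.
Squared: 0.7901; 0.3086; 0.0278.
Sum = 1.126543; P₂ = 1.126543 / 8 = 0.1408.

0.1408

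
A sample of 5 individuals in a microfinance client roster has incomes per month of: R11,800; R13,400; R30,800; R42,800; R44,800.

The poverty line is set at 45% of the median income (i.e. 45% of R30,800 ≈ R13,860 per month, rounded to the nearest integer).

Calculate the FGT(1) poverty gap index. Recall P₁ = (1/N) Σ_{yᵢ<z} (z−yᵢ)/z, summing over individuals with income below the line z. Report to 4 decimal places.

Below z: R11,800, R13,400 (q = 2 of N = 5).
Normalized shortfalls: (13860−11800)/13860 = 0.1486; (13860−13400)/13860 = 0.0332.
Σ = 0.181818. Dividing by the full population N = 5 gives P₁ = 0.0364.

0.0364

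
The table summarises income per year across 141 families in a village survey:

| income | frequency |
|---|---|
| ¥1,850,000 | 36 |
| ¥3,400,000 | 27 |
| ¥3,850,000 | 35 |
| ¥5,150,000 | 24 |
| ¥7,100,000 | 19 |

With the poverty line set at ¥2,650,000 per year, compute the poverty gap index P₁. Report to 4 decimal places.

Incomes under z: 36×¥1,850,000 (q = 36 of N = 141).
Normalized shortfalls: (2650000−1850000)/2650000 = 0.3019 (×36).
Σ = 10.867925. Dividing by the full population N = 141 gives P₁ = 0.0771.

0.0771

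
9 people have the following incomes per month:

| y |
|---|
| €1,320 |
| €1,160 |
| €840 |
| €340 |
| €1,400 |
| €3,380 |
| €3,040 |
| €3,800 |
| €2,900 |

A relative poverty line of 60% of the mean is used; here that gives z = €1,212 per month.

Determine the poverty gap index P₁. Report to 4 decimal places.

Below z: €340, €840, €1,160 (q = 3 of N = 9).
Normalized shortfalls: (1212−340)/1212 = 0.7195; (1212−840)/1212 = 0.3069; (1212−1160)/1212 = 0.0429.
Σ = 1.069307. Dividing by the full population N = 9 gives P₁ = 0.1188.

0.1188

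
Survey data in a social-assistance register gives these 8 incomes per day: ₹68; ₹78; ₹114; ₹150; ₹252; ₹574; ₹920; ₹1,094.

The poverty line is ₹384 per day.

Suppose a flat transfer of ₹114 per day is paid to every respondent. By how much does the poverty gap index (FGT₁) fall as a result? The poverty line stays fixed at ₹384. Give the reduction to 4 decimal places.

Before: below the line — ₹68, ₹78, ₹114, ₹150, ₹252; poverty gap index (FGT₁) = 0.409505.
After the ₹114 transfer: below the line — ₹182, ₹192, ₹228, ₹264, ₹366; poverty gap index (FGT₁) = 0.223958.
Reduction = 0.409505 − 0.223958 = 0.1855.

0.1855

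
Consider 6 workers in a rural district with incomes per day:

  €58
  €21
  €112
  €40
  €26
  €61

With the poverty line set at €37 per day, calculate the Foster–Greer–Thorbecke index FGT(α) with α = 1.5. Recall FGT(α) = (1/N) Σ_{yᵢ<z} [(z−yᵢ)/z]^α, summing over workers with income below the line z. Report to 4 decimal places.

Below the line: €21, €26 (q = 2 of N = 6).
Normalized shortfalls: (37−21)/37 = 0.4324; (37−26)/37 = 0.2973.
Raised to α = 1.5: 0.28437; 0.16210.
Sum = 0.446467; FGT(1.5) = 0.446467 / 6 = 0.0744.

0.0744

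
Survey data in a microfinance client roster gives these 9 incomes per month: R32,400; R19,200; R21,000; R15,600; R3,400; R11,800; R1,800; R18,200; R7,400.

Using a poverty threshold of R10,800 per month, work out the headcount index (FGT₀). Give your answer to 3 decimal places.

3 of the 9 people have income below R10,800.
H = 3/9 = 0.333.

0.333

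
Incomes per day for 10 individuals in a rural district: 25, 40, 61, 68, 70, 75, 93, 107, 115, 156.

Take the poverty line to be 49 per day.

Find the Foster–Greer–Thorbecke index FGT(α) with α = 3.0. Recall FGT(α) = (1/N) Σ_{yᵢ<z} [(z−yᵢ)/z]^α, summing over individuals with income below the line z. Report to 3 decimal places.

0.012

Incomes under z: 25, 40 (q = 2 of N = 10).
Normalized shortfalls: (49−25)/49 = 0.4898; (49−40)/49 = 0.1837.
Raised to α = 3.0: 0.11750; 0.00620.
Sum = 0.123698; FGT(3.0) = 0.123698 / 10 = 0.012.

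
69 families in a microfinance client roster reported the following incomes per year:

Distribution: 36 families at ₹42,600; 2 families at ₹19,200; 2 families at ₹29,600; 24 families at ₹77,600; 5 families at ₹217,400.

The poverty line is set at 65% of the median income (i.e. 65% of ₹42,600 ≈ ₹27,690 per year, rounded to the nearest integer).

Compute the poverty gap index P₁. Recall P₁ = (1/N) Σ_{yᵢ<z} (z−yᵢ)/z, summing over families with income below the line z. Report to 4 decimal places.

0.0089

Below z: 2×₹19,200 (q = 2 of N = 69).
Shortfall ratios: (27690−19200)/27690 = 0.3066 (×2).
Σ = 0.613218. Dividing by the full population N = 69 gives P₁ = 0.0089.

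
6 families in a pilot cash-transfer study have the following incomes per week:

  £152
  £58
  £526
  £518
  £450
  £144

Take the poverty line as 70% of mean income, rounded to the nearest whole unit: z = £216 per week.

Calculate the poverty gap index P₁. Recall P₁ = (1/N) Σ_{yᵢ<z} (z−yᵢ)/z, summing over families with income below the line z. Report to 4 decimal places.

0.2269

Below the line: £58, £144, £152 (q = 3 of N = 6).
Normalized shortfalls: (216−58)/216 = 0.7315; (216−144)/216 = 0.3333; (216−152)/216 = 0.2963.
Sum of shortfalls = 1.361111; P₁ averages over all N: 1.361111 / 6 = 0.2269.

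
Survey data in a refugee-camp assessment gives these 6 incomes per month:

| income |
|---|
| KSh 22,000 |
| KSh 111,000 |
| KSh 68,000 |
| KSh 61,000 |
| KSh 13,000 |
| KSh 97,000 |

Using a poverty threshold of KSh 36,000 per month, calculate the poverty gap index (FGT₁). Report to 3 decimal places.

0.171

Below z: KSh 13,000, KSh 22,000 (q = 2 of N = 6).
Gap ratios (z−y)/z: (36000−13000)/36000 = 0.6389; (36000−22000)/36000 = 0.3889.
Σ = 1.027778. Dividing by the full population N = 6 gives P₁ = 0.171.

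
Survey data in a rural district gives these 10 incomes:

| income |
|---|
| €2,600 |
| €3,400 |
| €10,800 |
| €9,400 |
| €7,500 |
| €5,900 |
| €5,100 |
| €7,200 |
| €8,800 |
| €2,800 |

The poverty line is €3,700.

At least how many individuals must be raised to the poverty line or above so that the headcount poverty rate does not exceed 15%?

2

Currently q = 3 of N = 10 are below the line (H = 0.300).
A headcount ratio of at most 15% allows at most ⌊0.15 × 10⌋ = 1 poor individuals.
So at least 3 − 1 = 2 must be lifted.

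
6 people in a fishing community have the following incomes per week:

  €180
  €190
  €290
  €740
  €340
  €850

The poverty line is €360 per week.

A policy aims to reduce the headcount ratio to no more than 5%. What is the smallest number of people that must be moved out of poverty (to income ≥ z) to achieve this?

4 of the 6 people are poor, so H = 4/6 = 0.667.
A headcount ratio of at most 5% allows at most ⌊0.05 × 6⌋ = 0 poor people.
So at least 4 − 0 = 4 must be lifted.

4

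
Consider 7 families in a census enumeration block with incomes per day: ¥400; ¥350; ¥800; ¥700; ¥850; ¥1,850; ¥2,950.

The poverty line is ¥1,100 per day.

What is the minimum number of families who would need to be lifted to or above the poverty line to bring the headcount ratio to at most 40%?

3

5 of the 7 families are poor, so H = 5/7 = 0.714.
A headcount ratio of at most 40% allows at most ⌊0.40 × 7⌋ = 2 poor families.
So at least 5 − 2 = 3 must be lifted.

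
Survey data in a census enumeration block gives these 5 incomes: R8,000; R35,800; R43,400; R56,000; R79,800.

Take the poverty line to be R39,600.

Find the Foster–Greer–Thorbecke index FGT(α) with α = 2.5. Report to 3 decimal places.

Below the line: R8,000, R35,800 (q = 2 of N = 5).
Shortfall ratios: (39600−8000)/39600 = 0.7980; (39600−35800)/39600 = 0.0960.
Raised to α = 2.5: 0.56883; 0.00285.
Sum = 0.571679; FGT(2.5) = 0.571679 / 5 = 0.114.

0.114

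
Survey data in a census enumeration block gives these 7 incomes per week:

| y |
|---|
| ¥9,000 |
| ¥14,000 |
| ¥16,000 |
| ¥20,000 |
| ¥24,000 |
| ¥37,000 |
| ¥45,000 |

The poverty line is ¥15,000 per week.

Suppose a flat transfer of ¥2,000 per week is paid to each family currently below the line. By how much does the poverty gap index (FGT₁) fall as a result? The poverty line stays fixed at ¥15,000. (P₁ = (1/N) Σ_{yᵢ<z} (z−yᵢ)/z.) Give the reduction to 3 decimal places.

Before: below the line — ¥9,000, ¥14,000; poverty gap index (FGT₁) = 0.06667.
After the ¥2,000 transfer: below the line — ¥11,000; poverty gap index (FGT₁) = 0.03810.
Reduction = 0.06667 − 0.03810 = 0.029.

0.029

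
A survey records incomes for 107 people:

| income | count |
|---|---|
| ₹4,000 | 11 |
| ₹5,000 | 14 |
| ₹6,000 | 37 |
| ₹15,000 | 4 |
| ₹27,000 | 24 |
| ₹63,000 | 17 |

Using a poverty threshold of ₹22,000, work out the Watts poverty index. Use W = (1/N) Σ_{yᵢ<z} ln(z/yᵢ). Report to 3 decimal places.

Below the line: 11×₹4,000, 14×₹5,000, 37×₹6,000, 4×₹15,000 (q = 66 of N = 107).
Log gaps: ln(22000/4000) = 1.7047 (×11); ln(22000/5000) = 1.4816 (×14); ln(22000/6000) = 1.2993 (×37); ln(22000/15000) = 0.3830 (×4).
W = 89.100132 / 107 = 0.833.

0.833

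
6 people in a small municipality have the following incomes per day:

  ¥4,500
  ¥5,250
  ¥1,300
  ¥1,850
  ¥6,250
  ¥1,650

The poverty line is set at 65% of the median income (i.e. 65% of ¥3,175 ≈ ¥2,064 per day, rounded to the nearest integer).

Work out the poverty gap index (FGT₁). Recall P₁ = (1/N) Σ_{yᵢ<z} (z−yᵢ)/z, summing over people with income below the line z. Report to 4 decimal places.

0.1124

Below the line: ¥1,300, ¥1,650, ¥1,850 (q = 3 of N = 6).
Relative gaps: (2064−1300)/2064 = 0.3702; (2064−1650)/2064 = 0.2006; (2064−1850)/2064 = 0.1037.
Σ = 0.674419. Dividing by the full population N = 6 gives P₁ = 0.1124.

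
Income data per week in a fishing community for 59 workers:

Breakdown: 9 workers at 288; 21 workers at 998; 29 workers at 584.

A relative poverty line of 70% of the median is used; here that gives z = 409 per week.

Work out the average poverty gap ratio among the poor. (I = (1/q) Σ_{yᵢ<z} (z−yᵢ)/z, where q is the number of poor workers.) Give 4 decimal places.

Poor units: 9×288 (q = 9 of N = 59).
Shortfall ratios (z−y)/z: 0.2958 (×9); sum = 2.662592.
I averages over the q = 9 poor units only: 2.662592 / 9 = 0.2958.

0.2958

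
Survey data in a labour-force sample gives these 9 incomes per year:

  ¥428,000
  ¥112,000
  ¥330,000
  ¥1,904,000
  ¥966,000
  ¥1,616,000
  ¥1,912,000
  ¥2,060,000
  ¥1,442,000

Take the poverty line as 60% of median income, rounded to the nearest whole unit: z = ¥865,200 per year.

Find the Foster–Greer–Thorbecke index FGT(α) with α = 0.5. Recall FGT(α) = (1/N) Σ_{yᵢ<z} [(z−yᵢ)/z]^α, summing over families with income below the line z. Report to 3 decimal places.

Below z: ¥112,000, ¥330,000, ¥428,000 (q = 3 of N = 9).
Relative gaps: (865200−112000)/865200 = 0.8706; (865200−330000)/865200 = 0.6186; (865200−428000)/865200 = 0.5053.
Raised to α = 0.5: 0.93303; 0.78650; 0.71086.
Sum = 2.430391; FGT(0.5) = 2.430391 / 9 = 0.270.

0.270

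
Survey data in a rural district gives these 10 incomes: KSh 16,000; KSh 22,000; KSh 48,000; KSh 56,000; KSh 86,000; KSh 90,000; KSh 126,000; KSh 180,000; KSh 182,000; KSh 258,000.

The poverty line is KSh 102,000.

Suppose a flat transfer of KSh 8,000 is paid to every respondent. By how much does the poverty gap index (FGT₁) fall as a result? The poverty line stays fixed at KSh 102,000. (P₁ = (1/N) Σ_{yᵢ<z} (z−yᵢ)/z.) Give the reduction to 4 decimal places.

Before: below the line — KSh 16,000, KSh 22,000, KSh 48,000, KSh 56,000, KSh 86,000, KSh 90,000; poverty gap index (FGT₁) = 0.288235.
After the KSh 8,000 transfer: below the line — KSh 24,000, KSh 30,000, KSh 56,000, KSh 64,000, KSh 94,000, KSh 98,000; poverty gap index (FGT₁) = 0.241176.
Reduction = 0.288235 − 0.241176 = 0.0471.

0.0471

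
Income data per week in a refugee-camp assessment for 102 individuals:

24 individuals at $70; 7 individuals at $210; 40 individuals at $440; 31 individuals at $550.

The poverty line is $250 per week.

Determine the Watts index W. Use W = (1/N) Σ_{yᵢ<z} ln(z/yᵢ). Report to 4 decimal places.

0.3115

Incomes under z: 24×$70, 7×$210 (q = 31 of N = 102).
Log shortfalls: ln(250/70) = 1.2730 (×24); ln(250/210) = 0.1744 (×7).
W = 31.771650 / 102 = 0.3115.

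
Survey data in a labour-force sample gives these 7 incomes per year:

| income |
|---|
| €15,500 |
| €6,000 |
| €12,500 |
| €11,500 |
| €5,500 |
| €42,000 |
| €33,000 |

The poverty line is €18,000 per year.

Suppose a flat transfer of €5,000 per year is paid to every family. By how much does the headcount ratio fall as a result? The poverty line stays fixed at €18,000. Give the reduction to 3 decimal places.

Before: below the line — €5,500, €6,000, €11,500, €12,500, €15,500; headcount ratio = 0.71429.
After the €5,000 transfer: below the line — €10,500, €11,000, €16,500, €17,500; headcount ratio = 0.57143.
Reduction = 0.71429 − 0.57143 = 0.143.

0.143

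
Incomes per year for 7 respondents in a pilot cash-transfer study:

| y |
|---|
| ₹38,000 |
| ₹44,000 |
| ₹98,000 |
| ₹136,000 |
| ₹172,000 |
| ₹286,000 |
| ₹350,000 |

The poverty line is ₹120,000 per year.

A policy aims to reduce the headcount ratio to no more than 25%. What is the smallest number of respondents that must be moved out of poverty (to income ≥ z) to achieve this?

Currently q = 3 of N = 7 are below the line (H = 0.429).
A headcount ratio of at most 25% allows at most ⌊0.25 × 7⌋ = 1 poor respondents.
So at least 3 − 1 = 2 must be lifted.

2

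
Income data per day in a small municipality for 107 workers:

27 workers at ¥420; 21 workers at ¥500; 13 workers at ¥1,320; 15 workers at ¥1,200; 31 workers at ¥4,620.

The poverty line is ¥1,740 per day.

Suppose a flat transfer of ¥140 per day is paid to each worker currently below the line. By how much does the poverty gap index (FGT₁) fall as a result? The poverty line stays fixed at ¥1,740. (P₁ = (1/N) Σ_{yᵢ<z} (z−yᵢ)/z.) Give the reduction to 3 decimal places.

Before: below the line — 27×¥420, 21×¥500, 15×¥1,200, 13×¥1,320; poverty gap index (FGT₁) = 0.40413.
After the ¥140 transfer: below the line — 27×¥560, 21×¥640, 15×¥1,340, 13×¥1,460; poverty gap index (FGT₁) = 0.34698.
Reduction = 0.40413 − 0.34698 = 0.057.

0.057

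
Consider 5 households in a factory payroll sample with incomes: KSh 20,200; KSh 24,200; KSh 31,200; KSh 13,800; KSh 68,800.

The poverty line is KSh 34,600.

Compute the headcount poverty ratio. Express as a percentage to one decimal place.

80.0%

4 of the 5 households have income below KSh 34,600.
H = 4/5 = 80.0%.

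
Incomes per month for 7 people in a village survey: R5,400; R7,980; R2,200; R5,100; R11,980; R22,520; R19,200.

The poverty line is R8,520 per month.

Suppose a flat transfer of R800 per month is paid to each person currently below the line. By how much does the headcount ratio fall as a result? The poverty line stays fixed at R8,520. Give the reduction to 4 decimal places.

Before: below the line — R2,200, R5,100, R5,400, R7,980; headcount ratio = 0.571429.
After the R800 transfer: below the line — R3,000, R5,900, R6,200; headcount ratio = 0.428571.
Reduction = 0.571429 − 0.428571 = 0.1429.

0.1429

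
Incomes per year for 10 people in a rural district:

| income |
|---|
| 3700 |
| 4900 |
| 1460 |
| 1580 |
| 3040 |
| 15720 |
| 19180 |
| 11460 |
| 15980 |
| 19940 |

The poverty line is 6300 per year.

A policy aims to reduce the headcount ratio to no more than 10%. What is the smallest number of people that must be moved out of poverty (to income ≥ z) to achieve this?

Currently q = 5 of N = 10 are below the line (H = 0.500).
A headcount ratio of at most 10% allows at most ⌊0.10 × 10⌋ = 1 poor people.
So at least 5 − 1 = 4 must be lifted.

4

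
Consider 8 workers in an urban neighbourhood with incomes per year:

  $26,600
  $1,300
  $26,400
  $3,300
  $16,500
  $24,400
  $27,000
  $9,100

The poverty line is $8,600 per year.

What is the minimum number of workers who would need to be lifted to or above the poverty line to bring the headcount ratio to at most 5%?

Currently q = 2 of N = 8 are below the line (H = 0.250).
A headcount ratio of at most 5% allows at most ⌊0.05 × 8⌋ = 0 poor workers.
So at least 2 − 0 = 2 must be lifted.

2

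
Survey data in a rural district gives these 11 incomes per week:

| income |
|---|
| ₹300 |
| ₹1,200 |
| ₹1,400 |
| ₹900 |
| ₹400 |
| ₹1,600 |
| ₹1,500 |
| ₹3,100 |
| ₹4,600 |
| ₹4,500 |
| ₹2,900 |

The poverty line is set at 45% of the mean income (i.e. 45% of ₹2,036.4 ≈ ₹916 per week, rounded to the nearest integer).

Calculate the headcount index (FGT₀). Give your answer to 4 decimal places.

3 of the 11 individuals have income below ₹916.
H = 3/11 = 0.2727.

0.2727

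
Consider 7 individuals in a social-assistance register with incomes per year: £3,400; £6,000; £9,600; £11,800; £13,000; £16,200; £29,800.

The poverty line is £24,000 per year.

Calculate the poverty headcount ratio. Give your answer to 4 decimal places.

0.8571

6 of the 7 individuals have income below £24,000.
H = 6/7 = 0.8571.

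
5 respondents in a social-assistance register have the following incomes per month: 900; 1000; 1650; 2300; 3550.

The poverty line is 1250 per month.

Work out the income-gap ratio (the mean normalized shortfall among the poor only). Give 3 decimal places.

0.240

Below z: 900, 1000 (q = 2 of N = 5).
Relative gaps: 0.2800, 0.2000; sum = 0.480000.
The income-gap ratio divides by q (the poor only): 0.480000 / 2 = 0.240.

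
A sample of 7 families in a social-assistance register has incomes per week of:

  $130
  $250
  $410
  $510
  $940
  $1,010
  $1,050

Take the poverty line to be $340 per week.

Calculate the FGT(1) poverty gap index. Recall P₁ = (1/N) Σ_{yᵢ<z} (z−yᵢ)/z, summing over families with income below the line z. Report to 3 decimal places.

0.126

Poor units: $130, $250 (q = 2 of N = 7).
Shortfall ratios: (340−130)/340 = 0.6176; (340−250)/340 = 0.2647.
Σ = 0.882353. Dividing by the full population N = 7 gives P₁ = 0.126.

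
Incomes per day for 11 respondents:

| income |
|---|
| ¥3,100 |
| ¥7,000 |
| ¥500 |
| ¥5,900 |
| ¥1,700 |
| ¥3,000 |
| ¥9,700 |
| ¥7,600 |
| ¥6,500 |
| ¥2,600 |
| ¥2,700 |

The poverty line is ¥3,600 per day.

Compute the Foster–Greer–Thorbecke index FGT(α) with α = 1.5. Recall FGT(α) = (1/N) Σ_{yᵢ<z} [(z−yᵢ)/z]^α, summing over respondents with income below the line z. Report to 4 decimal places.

Below z: ¥500, ¥1,700, ¥2,600, ¥2,700, ¥3,000, ¥3,100 (q = 6 of N = 11).
Gap ratios (z−y)/z: (3600−500)/3600 = 0.8611; (3600−1700)/3600 = 0.5278; (3600−2600)/3600 = 0.2778; (3600−2700)/3600 = 0.2500; (3600−3000)/3600 = 0.1667; (3600−3100)/3600 = 0.1389.
Raised to α = 1.5: 0.79908; 0.38342; 0.14640; 0.12500; 0.06804; 0.05176.
Sum = 1.573703; FGT(1.5) = 1.573703 / 11 = 0.1431.

0.1431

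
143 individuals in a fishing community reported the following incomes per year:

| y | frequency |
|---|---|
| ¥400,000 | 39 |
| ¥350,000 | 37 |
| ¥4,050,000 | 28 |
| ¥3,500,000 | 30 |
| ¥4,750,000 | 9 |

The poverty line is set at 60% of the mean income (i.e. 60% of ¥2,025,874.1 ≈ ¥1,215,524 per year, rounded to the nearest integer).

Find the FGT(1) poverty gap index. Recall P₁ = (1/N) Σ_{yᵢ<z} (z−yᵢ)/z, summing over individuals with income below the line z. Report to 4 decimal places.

0.3672

Below z: 37×¥350,000, 39×¥400,000 (q = 76 of N = 143).
Normalized shortfalls: (1215524−350000)/1215524 = 0.7121 (×37); (1215524−400000)/1215524 = 0.6709 (×39).
Sum of shortfalls = 52.512187; P₁ averages over all N: 52.512187 / 143 = 0.3672.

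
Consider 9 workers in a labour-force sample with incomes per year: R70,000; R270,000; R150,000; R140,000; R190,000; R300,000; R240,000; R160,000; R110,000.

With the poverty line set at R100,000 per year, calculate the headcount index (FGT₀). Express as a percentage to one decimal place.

1 of the 9 workers have income below R100,000.
H = 1/9 = 11.1%.

11.1%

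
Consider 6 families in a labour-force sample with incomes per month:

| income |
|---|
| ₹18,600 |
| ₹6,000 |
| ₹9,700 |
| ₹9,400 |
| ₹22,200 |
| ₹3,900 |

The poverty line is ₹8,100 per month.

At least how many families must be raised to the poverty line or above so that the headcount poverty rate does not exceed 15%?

2

2 of the 6 families are poor, so H = 2/6 = 0.333.
A headcount ratio of at most 15% allows at most ⌊0.15 × 6⌋ = 0 poor families.
So at least 2 − 0 = 2 must be lifted.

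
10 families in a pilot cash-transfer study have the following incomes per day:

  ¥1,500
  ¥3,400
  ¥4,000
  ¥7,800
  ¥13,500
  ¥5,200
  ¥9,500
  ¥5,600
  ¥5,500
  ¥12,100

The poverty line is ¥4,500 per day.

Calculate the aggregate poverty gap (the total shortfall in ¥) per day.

Below the line: ¥1,500, ¥3,400, ¥4,000 (q = 3 of N = 10).
Individual gaps: 4500−1500 = 3000; 4500−3400 = 1100; 4500−4000 = 500.
Aggregate gap = ¥4,600.

¥4,600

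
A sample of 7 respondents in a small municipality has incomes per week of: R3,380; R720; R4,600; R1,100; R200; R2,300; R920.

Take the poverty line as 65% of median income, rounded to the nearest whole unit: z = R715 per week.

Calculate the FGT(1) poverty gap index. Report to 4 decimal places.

0.1029

Below z: R200 (q = 1 of N = 7).
Shortfall ratios: (715−200)/715 = 0.7203.
Σ = 0.720280. Dividing by the full population N = 7 gives P₁ = 0.1029.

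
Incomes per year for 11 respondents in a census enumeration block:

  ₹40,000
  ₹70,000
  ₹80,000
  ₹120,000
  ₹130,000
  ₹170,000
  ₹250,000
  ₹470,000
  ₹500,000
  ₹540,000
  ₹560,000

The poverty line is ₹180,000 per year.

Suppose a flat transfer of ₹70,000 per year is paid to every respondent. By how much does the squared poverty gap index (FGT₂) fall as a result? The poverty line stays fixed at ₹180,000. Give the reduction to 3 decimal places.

Before: below the line — ₹40,000, ₹70,000, ₹80,000, ₹120,000, ₹130,000, ₹170,000; squared poverty gap index (FGT₂) = 0.13440.
After the ₹70,000 transfer: below the line — ₹110,000, ₹140,000, ₹150,000; squared poverty gap index (FGT₂) = 0.02076.
Reduction = 0.13440 − 0.02076 = 0.114.

0.114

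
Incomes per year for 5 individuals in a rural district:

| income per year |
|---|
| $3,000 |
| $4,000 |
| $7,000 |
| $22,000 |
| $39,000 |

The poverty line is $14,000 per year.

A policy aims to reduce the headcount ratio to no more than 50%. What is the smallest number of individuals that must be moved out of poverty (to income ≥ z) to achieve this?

3 of the 5 individuals are poor, so H = 3/5 = 0.600.
A headcount ratio of at most 50% allows at most ⌊0.50 × 5⌋ = 2 poor individuals.
So at least 3 − 2 = 1 must be lifted.

1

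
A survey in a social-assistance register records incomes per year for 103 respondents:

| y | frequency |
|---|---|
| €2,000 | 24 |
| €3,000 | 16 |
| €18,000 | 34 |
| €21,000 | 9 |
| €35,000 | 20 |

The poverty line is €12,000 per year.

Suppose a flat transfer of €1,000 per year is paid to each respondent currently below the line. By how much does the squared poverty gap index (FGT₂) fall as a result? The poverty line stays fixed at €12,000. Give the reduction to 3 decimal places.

0.049

Before: below the line — 24×€2,000, 16×€3,000; squared poverty gap index (FGT₂) = 0.24919.
After the €1,000 transfer: below the line — 24×€3,000, 16×€4,000; squared poverty gap index (FGT₂) = 0.20011.
Reduction = 0.24919 − 0.20011 = 0.049.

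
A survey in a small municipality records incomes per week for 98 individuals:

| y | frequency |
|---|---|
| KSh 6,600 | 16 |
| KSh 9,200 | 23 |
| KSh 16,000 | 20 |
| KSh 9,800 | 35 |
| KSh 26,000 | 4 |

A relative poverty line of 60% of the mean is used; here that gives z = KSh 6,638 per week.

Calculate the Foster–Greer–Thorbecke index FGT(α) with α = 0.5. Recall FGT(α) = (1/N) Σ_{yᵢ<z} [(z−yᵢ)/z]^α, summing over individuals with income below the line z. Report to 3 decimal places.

Poor units: 16×KSh 6,600 (q = 16 of N = 98).
Normalized shortfalls: (6638−6600)/6638 = 0.0057 (×16).
Raised to α = 0.5: 0.07566 (×16).
Sum = 1.210579; FGT(0.5) = 1.210579 / 98 = 0.012.

0.012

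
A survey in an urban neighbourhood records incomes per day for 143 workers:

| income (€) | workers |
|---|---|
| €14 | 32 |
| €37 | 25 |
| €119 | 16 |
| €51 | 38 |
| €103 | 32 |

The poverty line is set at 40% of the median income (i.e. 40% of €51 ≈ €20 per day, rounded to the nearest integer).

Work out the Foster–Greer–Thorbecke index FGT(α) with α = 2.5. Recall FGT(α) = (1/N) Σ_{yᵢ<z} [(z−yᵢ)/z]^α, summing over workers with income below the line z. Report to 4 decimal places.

Incomes under z: 32×€14 (q = 32 of N = 143).
Shortfall ratios: (20−14)/20 = 0.3000 (×32).
Raised to α = 2.5: 0.04930 (×32).
Sum = 1.577441; FGT(2.5) = 1.577441 / 143 = 0.0110.

0.0110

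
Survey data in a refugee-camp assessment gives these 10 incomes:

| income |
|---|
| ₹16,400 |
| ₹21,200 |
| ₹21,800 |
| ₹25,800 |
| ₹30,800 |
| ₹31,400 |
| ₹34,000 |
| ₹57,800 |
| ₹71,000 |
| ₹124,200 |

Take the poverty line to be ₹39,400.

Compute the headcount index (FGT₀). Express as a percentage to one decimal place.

70.0%

7 of the 10 individuals have income below ₹39,400.
H = 7/10 = 70.0%.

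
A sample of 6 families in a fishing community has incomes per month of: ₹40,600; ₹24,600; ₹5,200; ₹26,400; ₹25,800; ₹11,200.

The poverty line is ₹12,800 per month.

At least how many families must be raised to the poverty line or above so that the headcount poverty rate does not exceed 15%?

2

Currently q = 2 of N = 6 are below the line (H = 0.333).
A headcount ratio of at most 15% allows at most ⌊0.15 × 6⌋ = 0 poor families.
So at least 2 − 0 = 2 must be lifted.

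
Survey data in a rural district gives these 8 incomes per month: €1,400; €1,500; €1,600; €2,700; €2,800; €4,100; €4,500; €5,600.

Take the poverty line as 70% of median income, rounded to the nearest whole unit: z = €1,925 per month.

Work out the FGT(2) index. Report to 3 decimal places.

Below the line: €1,400, €1,500, €1,600 (q = 3 of N = 8).
Normalized shortfalls: (1925−1400)/1925 = 0.2727; (1925−1500)/1925 = 0.2208; (1925−1600)/1925 = 0.1688.
Squared: 0.0744; 0.0487; 0.0285.
Sum = 0.151628; P₂ = 0.151628 / 8 = 0.019.

0.019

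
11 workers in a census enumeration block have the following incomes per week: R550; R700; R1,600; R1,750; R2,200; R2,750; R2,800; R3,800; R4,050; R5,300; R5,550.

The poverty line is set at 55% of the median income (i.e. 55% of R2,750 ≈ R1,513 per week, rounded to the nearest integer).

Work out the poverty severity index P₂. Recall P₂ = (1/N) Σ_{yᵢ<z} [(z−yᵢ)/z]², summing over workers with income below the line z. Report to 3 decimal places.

Poor units: R550, R700 (q = 2 of N = 11).
Gap ratios (z−y)/z: (1513−550)/1513 = 0.6365; (1513−700)/1513 = 0.5373.
Squared: 0.4051; 0.2887.
Sum = 0.693849; P₂ = 0.693849 / 11 = 0.063.

0.063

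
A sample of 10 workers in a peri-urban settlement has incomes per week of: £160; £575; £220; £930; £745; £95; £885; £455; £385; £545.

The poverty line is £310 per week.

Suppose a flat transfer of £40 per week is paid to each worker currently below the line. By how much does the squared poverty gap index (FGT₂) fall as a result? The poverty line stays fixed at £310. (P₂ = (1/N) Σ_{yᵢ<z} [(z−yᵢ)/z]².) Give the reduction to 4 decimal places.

Before: below the line — £95, £160, £220; squared poverty gap index (FGT₂) = 0.079943.
After the £40 transfer: below the line — £135, £200, £260; squared poverty gap index (FGT₂) = 0.047060.
Reduction = 0.079943 − 0.047060 = 0.0329.

0.0329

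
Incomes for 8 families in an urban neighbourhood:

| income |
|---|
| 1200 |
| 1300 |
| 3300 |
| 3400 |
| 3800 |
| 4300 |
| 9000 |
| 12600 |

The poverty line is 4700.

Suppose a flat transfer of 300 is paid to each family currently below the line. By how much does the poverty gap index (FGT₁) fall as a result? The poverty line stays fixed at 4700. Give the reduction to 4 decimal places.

0.0479

Before: below the line — 1200, 1300, 3300, 3400, 3800, 4300; poverty gap index (FGT₁) = 0.289894.
After the 300 transfer: below the line — 1500, 1600, 3600, 3700, 4100, 4600; poverty gap index (FGT₁) = 0.242021.
Reduction = 0.289894 − 0.242021 = 0.0479.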